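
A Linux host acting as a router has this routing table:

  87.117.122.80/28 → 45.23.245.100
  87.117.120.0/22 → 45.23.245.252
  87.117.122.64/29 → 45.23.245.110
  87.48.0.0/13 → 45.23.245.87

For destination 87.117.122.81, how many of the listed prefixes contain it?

Prefixes containing 87.117.122.81:
  87.117.120.0/22 (87.117.120.0 - 87.117.123.255)
  87.117.122.80/28 (87.117.122.80 - 87.117.122.95)
Total matching entries: 2.

2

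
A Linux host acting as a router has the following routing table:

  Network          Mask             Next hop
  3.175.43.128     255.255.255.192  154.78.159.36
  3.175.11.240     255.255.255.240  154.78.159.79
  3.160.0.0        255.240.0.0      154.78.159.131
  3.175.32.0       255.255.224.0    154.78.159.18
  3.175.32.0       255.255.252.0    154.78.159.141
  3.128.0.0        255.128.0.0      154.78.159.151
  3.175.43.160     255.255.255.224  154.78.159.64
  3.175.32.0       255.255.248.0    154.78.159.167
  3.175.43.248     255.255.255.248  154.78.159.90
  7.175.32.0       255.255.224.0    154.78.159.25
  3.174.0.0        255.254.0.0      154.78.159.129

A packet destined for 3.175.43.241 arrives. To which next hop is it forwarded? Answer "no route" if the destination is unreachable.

154.78.159.18

Routes whose prefix contains 3.175.43.241:
  3.128.0.0/9 (3.128.0.0 - 3.255.255.255) -> 154.78.159.151
  3.160.0.0/12 (3.160.0.0 - 3.175.255.255) -> 154.78.159.131
  3.174.0.0/15 (3.174.0.0 - 3.175.255.255) -> 154.78.159.129
  3.175.32.0/19 (3.175.32.0 - 3.175.63.255) -> 154.78.159.18
More-specific entries that do NOT match:
  3.175.43.248/29 (3.175.43.248 - 3.175.43.255) does not contain 3.175.43.241
  3.175.11.240/28 (3.175.11.240 - 3.175.11.255) does not contain 3.175.43.241
  3.175.43.160/27 (3.175.43.160 - 3.175.43.191) does not contain 3.175.43.241
  3.175.43.128/26 (3.175.43.128 - 3.175.43.191) does not contain 3.175.43.241
  3.175.32.0/22 (3.175.32.0 - 3.175.35.255) does not contain 3.175.43.241
  3.175.32.0/21 (3.175.32.0 - 3.175.39.255) does not contain 3.175.43.241
Longest matching prefix is /19 -> next hop 154.78.159.18.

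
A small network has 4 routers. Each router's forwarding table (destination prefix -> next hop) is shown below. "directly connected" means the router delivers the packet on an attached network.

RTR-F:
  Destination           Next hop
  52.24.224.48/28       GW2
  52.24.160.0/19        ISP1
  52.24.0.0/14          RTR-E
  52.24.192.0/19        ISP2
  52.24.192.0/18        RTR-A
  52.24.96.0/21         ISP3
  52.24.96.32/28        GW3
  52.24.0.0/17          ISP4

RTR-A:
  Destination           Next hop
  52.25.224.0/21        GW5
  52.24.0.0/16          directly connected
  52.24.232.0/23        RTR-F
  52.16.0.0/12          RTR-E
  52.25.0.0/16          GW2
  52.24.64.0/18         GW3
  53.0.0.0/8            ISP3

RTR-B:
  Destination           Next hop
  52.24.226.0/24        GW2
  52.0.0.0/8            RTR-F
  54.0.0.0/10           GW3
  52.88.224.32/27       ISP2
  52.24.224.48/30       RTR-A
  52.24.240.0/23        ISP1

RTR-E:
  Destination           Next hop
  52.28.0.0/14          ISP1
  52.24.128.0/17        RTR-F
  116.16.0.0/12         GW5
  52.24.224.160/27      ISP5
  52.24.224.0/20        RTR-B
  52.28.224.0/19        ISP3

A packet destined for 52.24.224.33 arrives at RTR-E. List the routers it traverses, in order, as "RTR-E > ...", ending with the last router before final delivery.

RTR-E > RTR-B > RTR-F > RTR-A

At RTR-E: longest match for 52.24.224.33 is 52.24.224.0/20 -> RTR-B
At RTR-B: longest match for 52.24.224.33 is 52.0.0.0/8 -> RTR-F
At RTR-F: longest match for 52.24.224.33 is 52.24.192.0/18 -> RTR-A
At RTR-A: longest match for 52.24.224.33 is 52.24.0.0/16 -> directly connected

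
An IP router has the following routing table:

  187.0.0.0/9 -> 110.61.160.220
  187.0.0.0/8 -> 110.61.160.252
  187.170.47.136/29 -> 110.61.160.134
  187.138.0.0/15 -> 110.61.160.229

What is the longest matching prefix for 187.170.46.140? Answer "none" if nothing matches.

187.0.0.0/8

Entries matching 187.170.46.140:
  187.0.0.0/8 (187.0.0.0 - 187.255.255.255)
Most specific is 187.0.0.0/8.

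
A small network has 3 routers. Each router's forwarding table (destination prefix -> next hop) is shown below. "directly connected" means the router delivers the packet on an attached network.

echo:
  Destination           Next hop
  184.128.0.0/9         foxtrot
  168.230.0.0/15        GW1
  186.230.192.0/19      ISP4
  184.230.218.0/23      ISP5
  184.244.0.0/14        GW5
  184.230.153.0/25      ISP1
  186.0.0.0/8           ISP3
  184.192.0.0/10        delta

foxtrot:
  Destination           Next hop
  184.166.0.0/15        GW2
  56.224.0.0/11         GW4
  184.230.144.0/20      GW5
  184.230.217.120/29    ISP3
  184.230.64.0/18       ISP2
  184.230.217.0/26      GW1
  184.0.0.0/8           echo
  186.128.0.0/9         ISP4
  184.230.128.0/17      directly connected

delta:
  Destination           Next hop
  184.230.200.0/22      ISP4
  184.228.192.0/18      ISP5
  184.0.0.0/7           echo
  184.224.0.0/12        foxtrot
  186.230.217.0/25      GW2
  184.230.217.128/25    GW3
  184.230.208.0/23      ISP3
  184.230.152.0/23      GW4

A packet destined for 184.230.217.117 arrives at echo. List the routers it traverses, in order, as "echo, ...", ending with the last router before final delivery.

At echo: longest match for 184.230.217.117 is 184.192.0.0/10 -> delta
At delta: longest match for 184.230.217.117 is 184.224.0.0/12 -> foxtrot
At foxtrot: longest match for 184.230.217.117 is 184.230.128.0/17 -> directly connected

echo, delta, foxtrot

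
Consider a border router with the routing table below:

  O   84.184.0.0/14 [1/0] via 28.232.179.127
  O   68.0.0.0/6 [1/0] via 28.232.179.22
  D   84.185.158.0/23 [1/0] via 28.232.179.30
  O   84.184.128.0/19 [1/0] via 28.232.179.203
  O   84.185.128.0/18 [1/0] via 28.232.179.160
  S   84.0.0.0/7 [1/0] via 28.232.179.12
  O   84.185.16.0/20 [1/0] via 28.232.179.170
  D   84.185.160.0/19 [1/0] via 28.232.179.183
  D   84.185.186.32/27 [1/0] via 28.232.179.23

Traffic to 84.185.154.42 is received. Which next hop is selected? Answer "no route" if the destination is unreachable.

Routes whose prefix contains 84.185.154.42:
  84.0.0.0/7 (84.0.0.0 - 85.255.255.255) -> 28.232.179.12
  84.184.0.0/14 (84.184.0.0 - 84.187.255.255) -> 28.232.179.127
  84.185.128.0/18 (84.185.128.0 - 84.185.191.255) -> 28.232.179.160
More-specific entries that do NOT match:
  84.185.186.32/27 (84.185.186.32 - 84.185.186.63) does not contain 84.185.154.42
  84.185.158.0/23 (84.185.158.0 - 84.185.159.255) does not contain 84.185.154.42
  84.185.16.0/20 (84.185.16.0 - 84.185.31.255) does not contain 84.185.154.42
  84.184.128.0/19 (84.184.128.0 - 84.184.159.255) does not contain 84.185.154.42
  84.185.160.0/19 (84.185.160.0 - 84.185.191.255) does not contain 84.185.154.42
Longest matching prefix is /18 -> next hop 28.232.179.160.

28.232.179.160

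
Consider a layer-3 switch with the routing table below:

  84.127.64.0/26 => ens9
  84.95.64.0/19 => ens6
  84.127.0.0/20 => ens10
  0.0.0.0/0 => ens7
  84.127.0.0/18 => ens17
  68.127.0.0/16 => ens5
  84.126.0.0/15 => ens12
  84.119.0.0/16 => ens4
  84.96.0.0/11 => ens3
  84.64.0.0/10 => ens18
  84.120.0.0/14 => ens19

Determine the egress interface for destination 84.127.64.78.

ens12

Routes whose prefix contains 84.127.64.78:
  0.0.0.0/0 (default, matches everything) -> ens7
  84.64.0.0/10 (84.64.0.0 - 84.127.255.255) -> ens18
  84.96.0.0/11 (84.96.0.0 - 84.127.255.255) -> ens3
  84.126.0.0/15 (84.126.0.0 - 84.127.255.255) -> ens12
More-specific entries that do NOT match:
  84.127.64.0/26 (84.127.64.0 - 84.127.64.63) does not contain 84.127.64.78
  84.127.0.0/20 (84.127.0.0 - 84.127.15.255) does not contain 84.127.64.78
  84.95.64.0/19 (84.95.64.0 - 84.95.95.255) does not contain 84.127.64.78
  84.127.0.0/18 (84.127.0.0 - 84.127.63.255) does not contain 84.127.64.78
  68.127.0.0/16 (68.127.0.0 - 68.127.255.255) does not contain 84.127.64.78
  84.119.0.0/16 (84.119.0.0 - 84.119.255.255) does not contain 84.127.64.78
Longest matching prefix is /15 -> interface ens12.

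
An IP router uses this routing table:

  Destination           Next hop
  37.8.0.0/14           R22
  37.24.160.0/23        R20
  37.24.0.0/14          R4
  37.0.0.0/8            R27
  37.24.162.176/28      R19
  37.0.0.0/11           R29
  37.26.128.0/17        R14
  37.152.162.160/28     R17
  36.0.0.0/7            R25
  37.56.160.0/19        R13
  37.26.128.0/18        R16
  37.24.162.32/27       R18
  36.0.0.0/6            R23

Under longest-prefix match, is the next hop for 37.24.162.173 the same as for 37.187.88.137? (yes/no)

37.24.162.173: longest match 37.24.0.0/14 -> R4
37.187.88.137: longest match 37.0.0.0/8 -> R27

no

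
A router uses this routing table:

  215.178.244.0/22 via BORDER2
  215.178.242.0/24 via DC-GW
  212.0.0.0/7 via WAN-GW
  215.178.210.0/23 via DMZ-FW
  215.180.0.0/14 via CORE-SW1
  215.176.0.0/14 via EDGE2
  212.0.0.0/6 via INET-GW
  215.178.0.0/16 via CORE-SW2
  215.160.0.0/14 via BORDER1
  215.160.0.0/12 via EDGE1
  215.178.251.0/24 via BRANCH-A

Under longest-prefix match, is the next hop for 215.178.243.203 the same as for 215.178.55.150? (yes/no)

215.178.243.203: longest match 215.178.0.0/16 -> CORE-SW2
215.178.55.150: longest match 215.178.0.0/16 -> CORE-SW2

yes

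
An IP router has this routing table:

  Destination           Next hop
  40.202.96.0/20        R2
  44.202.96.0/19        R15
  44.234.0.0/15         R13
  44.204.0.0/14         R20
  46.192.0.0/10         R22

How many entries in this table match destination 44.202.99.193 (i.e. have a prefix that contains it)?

Prefixes containing 44.202.99.193:
  44.202.96.0/19 (44.202.96.0 - 44.202.127.255)
Total matching entries: 1.

1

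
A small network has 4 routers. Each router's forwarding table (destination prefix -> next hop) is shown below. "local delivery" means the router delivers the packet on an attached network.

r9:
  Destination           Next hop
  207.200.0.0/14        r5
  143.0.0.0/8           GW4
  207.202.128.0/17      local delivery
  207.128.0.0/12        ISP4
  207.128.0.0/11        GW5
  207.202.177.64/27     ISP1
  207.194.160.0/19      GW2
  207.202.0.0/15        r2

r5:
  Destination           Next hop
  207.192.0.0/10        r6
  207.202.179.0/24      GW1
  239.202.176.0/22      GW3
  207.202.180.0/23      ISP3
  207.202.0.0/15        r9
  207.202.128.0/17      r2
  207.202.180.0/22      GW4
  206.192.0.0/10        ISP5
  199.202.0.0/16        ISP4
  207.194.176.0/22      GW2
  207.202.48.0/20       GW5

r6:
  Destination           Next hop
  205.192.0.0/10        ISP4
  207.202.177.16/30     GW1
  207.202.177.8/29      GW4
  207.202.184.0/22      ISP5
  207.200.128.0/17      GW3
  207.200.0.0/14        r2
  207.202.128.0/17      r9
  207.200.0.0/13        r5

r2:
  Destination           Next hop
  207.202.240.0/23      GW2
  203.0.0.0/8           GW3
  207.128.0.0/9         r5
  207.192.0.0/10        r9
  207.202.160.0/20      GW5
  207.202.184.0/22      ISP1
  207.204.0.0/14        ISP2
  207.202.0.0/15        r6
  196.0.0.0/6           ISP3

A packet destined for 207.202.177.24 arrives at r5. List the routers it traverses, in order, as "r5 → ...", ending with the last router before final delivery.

At r5: longest match for 207.202.177.24 is 207.202.128.0/17 -> r2
At r2: longest match for 207.202.177.24 is 207.202.0.0/15 -> r6
At r6: longest match for 207.202.177.24 is 207.202.128.0/17 -> r9
At r9: longest match for 207.202.177.24 is 207.202.128.0/17 -> local delivery

r5 → r2 → r6 → r9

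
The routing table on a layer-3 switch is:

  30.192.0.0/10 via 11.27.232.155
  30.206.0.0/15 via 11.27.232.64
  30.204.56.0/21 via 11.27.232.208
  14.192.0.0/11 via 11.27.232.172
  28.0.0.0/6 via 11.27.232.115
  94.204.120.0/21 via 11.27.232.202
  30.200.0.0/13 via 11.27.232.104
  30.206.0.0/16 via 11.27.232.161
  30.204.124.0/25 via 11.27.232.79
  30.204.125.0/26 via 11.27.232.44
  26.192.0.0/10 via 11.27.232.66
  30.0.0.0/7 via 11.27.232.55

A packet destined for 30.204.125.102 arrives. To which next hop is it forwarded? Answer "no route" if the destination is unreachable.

11.27.232.104

Routes whose prefix contains 30.204.125.102:
  28.0.0.0/6 (28.0.0.0 - 31.255.255.255) -> 11.27.232.115
  30.0.0.0/7 (30.0.0.0 - 31.255.255.255) -> 11.27.232.55
  30.192.0.0/10 (30.192.0.0 - 30.255.255.255) -> 11.27.232.155
  30.200.0.0/13 (30.200.0.0 - 30.207.255.255) -> 11.27.232.104
More-specific entries that do NOT match:
  30.204.125.0/26 (30.204.125.0 - 30.204.125.63) does not contain 30.204.125.102
  30.204.124.0/25 (30.204.124.0 - 30.204.124.127) does not contain 30.204.125.102
  30.204.56.0/21 (30.204.56.0 - 30.204.63.255) does not contain 30.204.125.102
  94.204.120.0/21 (94.204.120.0 - 94.204.127.255) does not contain 30.204.125.102
  30.206.0.0/16 (30.206.0.0 - 30.206.255.255) does not contain 30.204.125.102
  30.206.0.0/15 (30.206.0.0 - 30.207.255.255) does not contain 30.204.125.102
Longest matching prefix is /13 -> next hop 11.27.232.104.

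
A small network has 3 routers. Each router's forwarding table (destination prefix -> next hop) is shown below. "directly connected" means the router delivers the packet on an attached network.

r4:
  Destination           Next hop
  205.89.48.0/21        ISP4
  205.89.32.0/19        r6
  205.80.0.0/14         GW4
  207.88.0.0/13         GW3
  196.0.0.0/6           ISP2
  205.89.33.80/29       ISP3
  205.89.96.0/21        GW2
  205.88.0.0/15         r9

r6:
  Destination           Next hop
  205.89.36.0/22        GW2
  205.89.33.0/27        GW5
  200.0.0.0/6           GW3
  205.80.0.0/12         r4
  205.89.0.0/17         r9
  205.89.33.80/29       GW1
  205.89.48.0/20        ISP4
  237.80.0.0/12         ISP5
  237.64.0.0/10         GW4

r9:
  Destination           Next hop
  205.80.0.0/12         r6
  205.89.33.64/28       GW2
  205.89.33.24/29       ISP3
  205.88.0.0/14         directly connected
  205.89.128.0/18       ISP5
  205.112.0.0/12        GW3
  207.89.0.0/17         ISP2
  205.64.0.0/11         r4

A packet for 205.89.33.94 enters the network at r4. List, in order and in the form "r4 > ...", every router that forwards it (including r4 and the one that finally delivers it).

At r4: longest match for 205.89.33.94 is 205.89.32.0/19 -> r6
At r6: longest match for 205.89.33.94 is 205.89.0.0/17 -> r9
At r9: longest match for 205.89.33.94 is 205.88.0.0/14 -> directly connected

r4 > r6 > r9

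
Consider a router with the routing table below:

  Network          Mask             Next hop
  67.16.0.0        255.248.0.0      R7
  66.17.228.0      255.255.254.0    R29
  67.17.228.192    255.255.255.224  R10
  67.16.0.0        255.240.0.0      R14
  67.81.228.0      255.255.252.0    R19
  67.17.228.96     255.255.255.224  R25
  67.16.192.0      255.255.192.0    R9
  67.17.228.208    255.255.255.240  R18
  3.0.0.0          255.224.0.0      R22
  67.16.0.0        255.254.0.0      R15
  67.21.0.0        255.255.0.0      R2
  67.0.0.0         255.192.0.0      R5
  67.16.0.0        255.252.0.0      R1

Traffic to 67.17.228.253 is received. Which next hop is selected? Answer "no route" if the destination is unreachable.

Routes whose prefix contains 67.17.228.253:
  67.0.0.0/10 (67.0.0.0 - 67.63.255.255) -> R5
  67.16.0.0/12 (67.16.0.0 - 67.31.255.255) -> R14
  67.16.0.0/13 (67.16.0.0 - 67.23.255.255) -> R7
  67.16.0.0/14 (67.16.0.0 - 67.19.255.255) -> R1
  67.16.0.0/15 (67.16.0.0 - 67.17.255.255) -> R15
More-specific entries that do NOT match:
  67.17.228.208/28 (67.17.228.208 - 67.17.228.223) does not contain 67.17.228.253
  67.17.228.192/27 (67.17.228.192 - 67.17.228.223) does not contain 67.17.228.253
  67.17.228.96/27 (67.17.228.96 - 67.17.228.127) does not contain 67.17.228.253
  66.17.228.0/23 (66.17.228.0 - 66.17.229.255) does not contain 67.17.228.253
  67.81.228.0/22 (67.81.228.0 - 67.81.231.255) does not contain 67.17.228.253
  67.16.192.0/18 (67.16.192.0 - 67.16.255.255) does not contain 67.17.228.253
  67.21.0.0/16 (67.21.0.0 - 67.21.255.255) does not contain 67.17.228.253
Longest matching prefix is /15 -> next hop R15.

R15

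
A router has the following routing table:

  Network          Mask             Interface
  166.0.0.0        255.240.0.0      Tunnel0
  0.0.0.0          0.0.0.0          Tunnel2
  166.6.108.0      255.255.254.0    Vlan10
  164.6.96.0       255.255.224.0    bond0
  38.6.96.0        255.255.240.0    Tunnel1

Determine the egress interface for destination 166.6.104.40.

Routes whose prefix contains 166.6.104.40:
  0.0.0.0/0 (default, matches everything) -> Tunnel2
  166.0.0.0/12 (166.0.0.0 - 166.15.255.255) -> Tunnel0
More-specific entries that do NOT match:
  166.6.108.0/23 (166.6.108.0 - 166.6.109.255) does not contain 166.6.104.40
  38.6.96.0/20 (38.6.96.0 - 38.6.111.255) does not contain 166.6.104.40
  164.6.96.0/19 (164.6.96.0 - 164.6.127.255) does not contain 166.6.104.40
Longest matching prefix is /12 -> interface Tunnel0.

Tunnel0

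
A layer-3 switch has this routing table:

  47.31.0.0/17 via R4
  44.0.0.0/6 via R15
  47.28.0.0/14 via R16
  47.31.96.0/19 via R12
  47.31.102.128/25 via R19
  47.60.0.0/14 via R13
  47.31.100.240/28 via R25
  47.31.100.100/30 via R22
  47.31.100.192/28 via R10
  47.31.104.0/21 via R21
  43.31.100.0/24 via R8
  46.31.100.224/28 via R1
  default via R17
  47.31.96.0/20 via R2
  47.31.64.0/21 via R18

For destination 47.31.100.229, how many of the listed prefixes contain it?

Prefixes containing 47.31.100.229:
  0.0.0.0/0 (default, matches everything)
  44.0.0.0/6 (44.0.0.0 - 47.255.255.255)
  47.28.0.0/14 (47.28.0.0 - 47.31.255.255)
  47.31.0.0/17 (47.31.0.0 - 47.31.127.255)
  47.31.96.0/19 (47.31.96.0 - 47.31.127.255)
  47.31.96.0/20 (47.31.96.0 - 47.31.111.255)
Total matching entries: 6.

6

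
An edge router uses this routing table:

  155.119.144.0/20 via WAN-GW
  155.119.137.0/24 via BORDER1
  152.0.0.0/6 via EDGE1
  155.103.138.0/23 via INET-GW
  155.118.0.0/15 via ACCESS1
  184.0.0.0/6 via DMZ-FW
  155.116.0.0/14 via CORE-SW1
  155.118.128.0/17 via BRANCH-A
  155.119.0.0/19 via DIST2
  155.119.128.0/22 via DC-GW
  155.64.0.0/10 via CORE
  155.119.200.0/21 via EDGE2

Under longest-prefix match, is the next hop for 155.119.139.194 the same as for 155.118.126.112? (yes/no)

yes

155.119.139.194: longest match 155.118.0.0/15 -> ACCESS1
155.118.126.112: longest match 155.118.0.0/15 -> ACCESS1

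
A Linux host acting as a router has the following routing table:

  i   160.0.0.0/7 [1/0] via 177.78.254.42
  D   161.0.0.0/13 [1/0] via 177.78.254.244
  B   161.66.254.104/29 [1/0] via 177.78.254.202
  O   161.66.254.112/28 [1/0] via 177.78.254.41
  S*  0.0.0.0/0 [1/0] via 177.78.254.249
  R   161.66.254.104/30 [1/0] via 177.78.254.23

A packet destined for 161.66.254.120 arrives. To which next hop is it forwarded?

177.78.254.41

Routes whose prefix contains 161.66.254.120:
  0.0.0.0/0 (default, matches everything) -> 177.78.254.249
  160.0.0.0/7 (160.0.0.0 - 161.255.255.255) -> 177.78.254.42
  161.66.254.112/28 (161.66.254.112 - 161.66.254.127) -> 177.78.254.41
More-specific entries that do NOT match:
  161.66.254.104/30 (161.66.254.104 - 161.66.254.107) does not contain 161.66.254.120
  161.66.254.104/29 (161.66.254.104 - 161.66.254.111) does not contain 161.66.254.120
Longest matching prefix is /28 -> next hop 177.78.254.41.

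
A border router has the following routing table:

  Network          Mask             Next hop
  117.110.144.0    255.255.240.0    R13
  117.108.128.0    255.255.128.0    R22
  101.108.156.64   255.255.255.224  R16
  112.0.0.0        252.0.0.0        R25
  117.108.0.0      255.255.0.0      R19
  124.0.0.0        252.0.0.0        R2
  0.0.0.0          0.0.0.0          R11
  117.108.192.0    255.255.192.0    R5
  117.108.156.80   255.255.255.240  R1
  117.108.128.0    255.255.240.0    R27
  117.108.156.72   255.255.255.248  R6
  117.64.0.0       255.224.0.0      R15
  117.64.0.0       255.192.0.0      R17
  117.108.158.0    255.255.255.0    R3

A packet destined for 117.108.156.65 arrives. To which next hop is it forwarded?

R22

Routes whose prefix contains 117.108.156.65:
  0.0.0.0/0 (default, matches everything) -> R11
  117.64.0.0/10 (117.64.0.0 - 117.127.255.255) -> R17
  117.108.0.0/16 (117.108.0.0 - 117.108.255.255) -> R19
  117.108.128.0/17 (117.108.128.0 - 117.108.255.255) -> R22
More-specific entries that do NOT match:
  117.108.156.72/29 (117.108.156.72 - 117.108.156.79) does not contain 117.108.156.65
  117.108.156.80/28 (117.108.156.80 - 117.108.156.95) does not contain 117.108.156.65
  101.108.156.64/27 (101.108.156.64 - 101.108.156.95) does not contain 117.108.156.65
  117.108.158.0/24 (117.108.158.0 - 117.108.158.255) does not contain 117.108.156.65
  117.110.144.0/20 (117.110.144.0 - 117.110.159.255) does not contain 117.108.156.65
  117.108.128.0/20 (117.108.128.0 - 117.108.143.255) does not contain 117.108.156.65
  117.108.192.0/18 (117.108.192.0 - 117.108.255.255) does not contain 117.108.156.65
Longest matching prefix is /17 -> next hop R22.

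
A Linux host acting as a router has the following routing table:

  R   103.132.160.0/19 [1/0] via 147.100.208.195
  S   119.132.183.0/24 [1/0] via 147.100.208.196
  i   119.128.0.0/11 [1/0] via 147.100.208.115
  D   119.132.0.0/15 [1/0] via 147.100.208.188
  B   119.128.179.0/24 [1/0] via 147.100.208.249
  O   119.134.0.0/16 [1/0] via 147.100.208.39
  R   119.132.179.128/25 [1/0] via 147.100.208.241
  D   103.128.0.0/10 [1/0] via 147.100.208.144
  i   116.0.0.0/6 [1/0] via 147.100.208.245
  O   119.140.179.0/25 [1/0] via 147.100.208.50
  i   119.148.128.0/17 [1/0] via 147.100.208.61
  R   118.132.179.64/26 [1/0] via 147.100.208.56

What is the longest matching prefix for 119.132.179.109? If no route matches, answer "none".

119.132.0.0/15

Entries matching 119.132.179.109:
  116.0.0.0/6 (116.0.0.0 - 119.255.255.255)
  119.128.0.0/11 (119.128.0.0 - 119.159.255.255)
  119.132.0.0/15 (119.132.0.0 - 119.133.255.255)
Most specific is 119.132.0.0/15.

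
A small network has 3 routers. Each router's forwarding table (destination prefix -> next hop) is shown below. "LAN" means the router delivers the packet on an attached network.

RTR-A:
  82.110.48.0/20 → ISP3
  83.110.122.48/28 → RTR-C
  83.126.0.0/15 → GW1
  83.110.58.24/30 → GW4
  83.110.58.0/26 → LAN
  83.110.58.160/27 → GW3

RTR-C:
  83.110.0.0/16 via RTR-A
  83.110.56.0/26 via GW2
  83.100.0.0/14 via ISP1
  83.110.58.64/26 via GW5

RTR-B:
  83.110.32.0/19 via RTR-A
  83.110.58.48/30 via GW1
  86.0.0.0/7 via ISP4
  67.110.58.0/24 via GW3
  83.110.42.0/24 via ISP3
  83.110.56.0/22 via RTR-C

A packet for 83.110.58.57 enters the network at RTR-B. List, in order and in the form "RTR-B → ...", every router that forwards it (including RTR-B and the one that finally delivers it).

At RTR-B: longest match for 83.110.58.57 is 83.110.56.0/22 -> RTR-C
At RTR-C: longest match for 83.110.58.57 is 83.110.0.0/16 -> RTR-A
At RTR-A: longest match for 83.110.58.57 is 83.110.58.0/26 -> LAN

RTR-B → RTR-C → RTR-A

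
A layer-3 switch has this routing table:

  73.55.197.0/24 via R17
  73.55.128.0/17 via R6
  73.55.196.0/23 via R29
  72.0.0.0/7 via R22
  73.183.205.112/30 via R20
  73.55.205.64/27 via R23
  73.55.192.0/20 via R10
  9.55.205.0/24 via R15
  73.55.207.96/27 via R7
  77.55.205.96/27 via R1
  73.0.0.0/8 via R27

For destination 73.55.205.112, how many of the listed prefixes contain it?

4

Prefixes containing 73.55.205.112:
  72.0.0.0/7 (72.0.0.0 - 73.255.255.255)
  73.0.0.0/8 (73.0.0.0 - 73.255.255.255)
  73.55.128.0/17 (73.55.128.0 - 73.55.255.255)
  73.55.192.0/20 (73.55.192.0 - 73.55.207.255)
Total matching entries: 4.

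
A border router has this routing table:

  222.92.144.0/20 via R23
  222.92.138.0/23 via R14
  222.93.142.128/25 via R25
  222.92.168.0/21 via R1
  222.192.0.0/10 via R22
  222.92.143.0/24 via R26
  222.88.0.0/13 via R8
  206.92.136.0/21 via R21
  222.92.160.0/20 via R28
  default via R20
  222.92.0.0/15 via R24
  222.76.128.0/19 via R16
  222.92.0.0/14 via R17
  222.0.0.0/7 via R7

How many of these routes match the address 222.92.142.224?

5

Prefixes containing 222.92.142.224:
  0.0.0.0/0 (default, matches everything)
  222.0.0.0/7 (222.0.0.0 - 223.255.255.255)
  222.88.0.0/13 (222.88.0.0 - 222.95.255.255)
  222.92.0.0/14 (222.92.0.0 - 222.95.255.255)
  222.92.0.0/15 (222.92.0.0 - 222.93.255.255)
Total matching entries: 5.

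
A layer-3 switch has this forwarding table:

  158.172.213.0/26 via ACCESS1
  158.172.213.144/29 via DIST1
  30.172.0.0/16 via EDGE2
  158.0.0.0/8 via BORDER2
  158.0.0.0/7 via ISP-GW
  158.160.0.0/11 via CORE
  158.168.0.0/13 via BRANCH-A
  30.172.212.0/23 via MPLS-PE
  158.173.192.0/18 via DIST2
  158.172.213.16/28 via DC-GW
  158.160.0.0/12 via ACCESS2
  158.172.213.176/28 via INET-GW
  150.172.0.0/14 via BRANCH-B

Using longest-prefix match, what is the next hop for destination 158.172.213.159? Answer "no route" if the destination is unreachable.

BRANCH-A

Routes whose prefix contains 158.172.213.159:
  158.0.0.0/7 (158.0.0.0 - 159.255.255.255) -> ISP-GW
  158.0.0.0/8 (158.0.0.0 - 158.255.255.255) -> BORDER2
  158.160.0.0/11 (158.160.0.0 - 158.191.255.255) -> CORE
  158.160.0.0/12 (158.160.0.0 - 158.175.255.255) -> ACCESS2
  158.168.0.0/13 (158.168.0.0 - 158.175.255.255) -> BRANCH-A
More-specific entries that do NOT match:
  158.172.213.144/29 (158.172.213.144 - 158.172.213.151) does not contain 158.172.213.159
  158.172.213.16/28 (158.172.213.16 - 158.172.213.31) does not contain 158.172.213.159
  158.172.213.176/28 (158.172.213.176 - 158.172.213.191) does not contain 158.172.213.159
  158.172.213.0/26 (158.172.213.0 - 158.172.213.63) does not contain 158.172.213.159
  30.172.212.0/23 (30.172.212.0 - 30.172.213.255) does not contain 158.172.213.159
  158.173.192.0/18 (158.173.192.0 - 158.173.255.255) does not contain 158.172.213.159
  30.172.0.0/16 (30.172.0.0 - 30.172.255.255) does not contain 158.172.213.159
  150.172.0.0/14 (150.172.0.0 - 150.175.255.255) does not contain 158.172.213.159
Longest matching prefix is /13 -> next hop BRANCH-A.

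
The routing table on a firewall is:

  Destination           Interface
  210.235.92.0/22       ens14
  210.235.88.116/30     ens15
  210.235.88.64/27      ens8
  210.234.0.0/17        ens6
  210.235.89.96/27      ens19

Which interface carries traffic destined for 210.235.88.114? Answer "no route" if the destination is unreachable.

No entry's prefix contains 210.235.88.114; there is no default route.

no route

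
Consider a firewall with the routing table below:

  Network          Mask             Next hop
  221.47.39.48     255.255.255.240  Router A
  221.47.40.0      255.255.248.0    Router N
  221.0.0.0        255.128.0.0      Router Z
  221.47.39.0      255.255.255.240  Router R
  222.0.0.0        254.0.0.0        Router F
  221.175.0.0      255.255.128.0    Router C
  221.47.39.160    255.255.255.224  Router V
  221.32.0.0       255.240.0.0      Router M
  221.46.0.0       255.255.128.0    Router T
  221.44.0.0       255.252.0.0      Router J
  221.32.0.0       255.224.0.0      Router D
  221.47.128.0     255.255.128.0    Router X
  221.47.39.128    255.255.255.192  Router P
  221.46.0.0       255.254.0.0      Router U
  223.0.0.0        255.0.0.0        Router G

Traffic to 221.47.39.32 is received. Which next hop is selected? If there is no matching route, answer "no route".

Router U

Routes whose prefix contains 221.47.39.32:
  221.0.0.0/9 (221.0.0.0 - 221.127.255.255) -> Router Z
  221.32.0.0/11 (221.32.0.0 - 221.63.255.255) -> Router D
  221.32.0.0/12 (221.32.0.0 - 221.47.255.255) -> Router M
  221.44.0.0/14 (221.44.0.0 - 221.47.255.255) -> Router J
  221.46.0.0/15 (221.46.0.0 - 221.47.255.255) -> Router U
More-specific entries that do NOT match:
  221.47.39.48/28 (221.47.39.48 - 221.47.39.63) does not contain 221.47.39.32
  221.47.39.0/28 (221.47.39.0 - 221.47.39.15) does not contain 221.47.39.32
  221.47.39.160/27 (221.47.39.160 - 221.47.39.191) does not contain 221.47.39.32
  221.47.39.128/26 (221.47.39.128 - 221.47.39.191) does not contain 221.47.39.32
  221.47.40.0/21 (221.47.40.0 - 221.47.47.255) does not contain 221.47.39.32
  221.175.0.0/17 (221.175.0.0 - 221.175.127.255) does not contain 221.47.39.32
  221.46.0.0/17 (221.46.0.0 - 221.46.127.255) does not contain 221.47.39.32
  221.47.128.0/17 (221.47.128.0 - 221.47.255.255) does not contain 221.47.39.32
Longest matching prefix is /15 -> next hop Router U.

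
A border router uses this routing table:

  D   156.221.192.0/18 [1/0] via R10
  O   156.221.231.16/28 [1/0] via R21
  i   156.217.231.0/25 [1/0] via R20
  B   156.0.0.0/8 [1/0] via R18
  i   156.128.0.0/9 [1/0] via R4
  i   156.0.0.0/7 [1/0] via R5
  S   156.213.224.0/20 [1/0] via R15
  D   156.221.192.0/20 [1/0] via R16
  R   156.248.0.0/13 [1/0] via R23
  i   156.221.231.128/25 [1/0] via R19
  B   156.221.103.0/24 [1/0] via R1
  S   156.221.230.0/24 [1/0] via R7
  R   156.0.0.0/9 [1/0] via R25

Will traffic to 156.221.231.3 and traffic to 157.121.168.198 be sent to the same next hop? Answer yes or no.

156.221.231.3: longest match 156.221.192.0/18 -> R10
157.121.168.198: longest match 156.0.0.0/7 -> R5

no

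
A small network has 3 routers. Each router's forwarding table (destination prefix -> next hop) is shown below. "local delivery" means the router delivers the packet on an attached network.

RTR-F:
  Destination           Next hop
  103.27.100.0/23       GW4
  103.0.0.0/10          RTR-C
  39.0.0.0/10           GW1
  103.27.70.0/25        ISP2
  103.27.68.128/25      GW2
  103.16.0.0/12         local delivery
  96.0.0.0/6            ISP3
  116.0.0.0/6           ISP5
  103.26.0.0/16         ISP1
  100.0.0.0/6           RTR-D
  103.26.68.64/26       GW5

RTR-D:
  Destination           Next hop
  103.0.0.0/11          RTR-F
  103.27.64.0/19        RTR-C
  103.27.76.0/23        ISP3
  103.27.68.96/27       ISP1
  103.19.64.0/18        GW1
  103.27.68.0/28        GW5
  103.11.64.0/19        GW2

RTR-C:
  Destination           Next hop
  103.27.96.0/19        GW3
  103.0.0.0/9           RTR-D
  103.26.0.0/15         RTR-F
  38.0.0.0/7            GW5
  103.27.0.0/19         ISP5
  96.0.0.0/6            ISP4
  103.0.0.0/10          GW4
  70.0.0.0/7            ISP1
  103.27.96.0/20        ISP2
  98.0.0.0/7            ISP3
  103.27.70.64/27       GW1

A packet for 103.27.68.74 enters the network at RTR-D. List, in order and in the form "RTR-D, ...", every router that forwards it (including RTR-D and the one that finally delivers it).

RTR-D, RTR-C, RTR-F

At RTR-D: longest match for 103.27.68.74 is 103.27.64.0/19 -> RTR-C
At RTR-C: longest match for 103.27.68.74 is 103.26.0.0/15 -> RTR-F
At RTR-F: longest match for 103.27.68.74 is 103.16.0.0/12 -> local delivery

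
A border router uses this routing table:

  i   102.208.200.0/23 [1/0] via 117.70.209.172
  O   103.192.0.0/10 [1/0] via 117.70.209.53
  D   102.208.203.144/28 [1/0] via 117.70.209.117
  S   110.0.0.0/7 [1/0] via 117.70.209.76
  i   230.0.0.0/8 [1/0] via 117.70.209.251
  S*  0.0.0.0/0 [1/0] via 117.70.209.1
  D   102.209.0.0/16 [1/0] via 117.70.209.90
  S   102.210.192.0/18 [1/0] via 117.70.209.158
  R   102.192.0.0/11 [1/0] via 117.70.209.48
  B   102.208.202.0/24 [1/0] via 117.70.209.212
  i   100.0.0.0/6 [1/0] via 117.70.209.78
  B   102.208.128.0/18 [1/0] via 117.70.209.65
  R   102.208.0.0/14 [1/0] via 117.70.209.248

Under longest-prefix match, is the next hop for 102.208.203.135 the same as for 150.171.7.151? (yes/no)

no

102.208.203.135: longest match 102.208.0.0/14 -> 117.70.209.248
150.171.7.151: longest match 0.0.0.0/0 -> 117.70.209.1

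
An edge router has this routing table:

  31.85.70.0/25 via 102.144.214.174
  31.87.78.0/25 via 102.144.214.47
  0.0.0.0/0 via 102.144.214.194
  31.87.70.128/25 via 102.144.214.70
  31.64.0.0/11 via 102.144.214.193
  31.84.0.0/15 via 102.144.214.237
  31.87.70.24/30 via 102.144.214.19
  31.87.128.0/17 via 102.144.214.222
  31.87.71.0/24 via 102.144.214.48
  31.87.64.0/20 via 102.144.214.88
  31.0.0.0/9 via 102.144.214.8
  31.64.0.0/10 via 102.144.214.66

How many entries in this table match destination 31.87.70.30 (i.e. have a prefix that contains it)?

5

Prefixes containing 31.87.70.30:
  0.0.0.0/0 (default, matches everything)
  31.0.0.0/9 (31.0.0.0 - 31.127.255.255)
  31.64.0.0/10 (31.64.0.0 - 31.127.255.255)
  31.64.0.0/11 (31.64.0.0 - 31.95.255.255)
  31.87.64.0/20 (31.87.64.0 - 31.87.79.255)
Total matching entries: 5.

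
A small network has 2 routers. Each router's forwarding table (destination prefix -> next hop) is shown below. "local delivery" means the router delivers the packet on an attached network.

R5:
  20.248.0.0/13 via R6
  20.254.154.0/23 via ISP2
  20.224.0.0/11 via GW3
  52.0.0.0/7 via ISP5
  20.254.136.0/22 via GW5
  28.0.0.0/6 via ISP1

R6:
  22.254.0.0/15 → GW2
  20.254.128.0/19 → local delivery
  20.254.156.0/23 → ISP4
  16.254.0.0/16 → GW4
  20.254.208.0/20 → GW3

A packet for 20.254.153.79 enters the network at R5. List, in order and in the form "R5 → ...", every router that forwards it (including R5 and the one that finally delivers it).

At R5: longest match for 20.254.153.79 is 20.248.0.0/13 -> R6
At R6: longest match for 20.254.153.79 is 20.254.128.0/19 -> local delivery

R5 → R6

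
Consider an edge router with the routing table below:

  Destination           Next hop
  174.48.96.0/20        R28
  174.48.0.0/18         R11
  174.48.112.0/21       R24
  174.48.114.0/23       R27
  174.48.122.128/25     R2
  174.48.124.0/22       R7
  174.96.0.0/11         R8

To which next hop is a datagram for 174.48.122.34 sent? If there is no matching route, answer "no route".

No entry's prefix contains 174.48.122.34; there is no default route.

no route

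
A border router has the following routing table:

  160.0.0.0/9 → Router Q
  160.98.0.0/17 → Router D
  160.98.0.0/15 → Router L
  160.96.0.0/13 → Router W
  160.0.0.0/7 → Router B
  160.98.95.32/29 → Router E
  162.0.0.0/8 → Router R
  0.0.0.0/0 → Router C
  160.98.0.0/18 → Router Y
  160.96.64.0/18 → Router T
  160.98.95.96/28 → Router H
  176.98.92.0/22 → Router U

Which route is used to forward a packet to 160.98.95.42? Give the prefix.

Entries matching 160.98.95.42:
  0.0.0.0/0 (default, matches everything)
  160.0.0.0/7 (160.0.0.0 - 161.255.255.255)
  160.0.0.0/9 (160.0.0.0 - 160.127.255.255)
  160.96.0.0/13 (160.96.0.0 - 160.103.255.255)
  160.98.0.0/15 (160.98.0.0 - 160.99.255.255)
  160.98.0.0/17 (160.98.0.0 - 160.98.127.255)
Most specific is 160.98.0.0/17.

160.98.0.0/17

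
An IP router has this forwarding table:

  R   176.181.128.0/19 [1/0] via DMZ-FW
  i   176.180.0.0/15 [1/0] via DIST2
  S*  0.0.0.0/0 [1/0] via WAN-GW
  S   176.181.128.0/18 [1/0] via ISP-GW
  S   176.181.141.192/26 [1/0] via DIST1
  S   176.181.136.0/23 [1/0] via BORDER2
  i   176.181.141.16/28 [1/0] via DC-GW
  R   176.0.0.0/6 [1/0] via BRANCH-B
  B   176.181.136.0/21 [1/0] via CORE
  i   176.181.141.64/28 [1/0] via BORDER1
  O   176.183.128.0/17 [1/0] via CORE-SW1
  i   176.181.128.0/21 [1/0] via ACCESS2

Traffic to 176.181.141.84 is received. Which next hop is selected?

Routes whose prefix contains 176.181.141.84:
  0.0.0.0/0 (default, matches everything) -> WAN-GW
  176.0.0.0/6 (176.0.0.0 - 179.255.255.255) -> BRANCH-B
  176.180.0.0/15 (176.180.0.0 - 176.181.255.255) -> DIST2
  176.181.128.0/18 (176.181.128.0 - 176.181.191.255) -> ISP-GW
  176.181.128.0/19 (176.181.128.0 - 176.181.159.255) -> DMZ-FW
  176.181.136.0/21 (176.181.136.0 - 176.181.143.255) -> CORE
More-specific entries that do NOT match:
  176.181.141.16/28 (176.181.141.16 - 176.181.141.31) does not contain 176.181.141.84
  176.181.141.64/28 (176.181.141.64 - 176.181.141.79) does not contain 176.181.141.84
  176.181.141.192/26 (176.181.141.192 - 176.181.141.255) does not contain 176.181.141.84
  176.181.136.0/23 (176.181.136.0 - 176.181.137.255) does not contain 176.181.141.84
Longest matching prefix is /21 -> next hop CORE.

CORE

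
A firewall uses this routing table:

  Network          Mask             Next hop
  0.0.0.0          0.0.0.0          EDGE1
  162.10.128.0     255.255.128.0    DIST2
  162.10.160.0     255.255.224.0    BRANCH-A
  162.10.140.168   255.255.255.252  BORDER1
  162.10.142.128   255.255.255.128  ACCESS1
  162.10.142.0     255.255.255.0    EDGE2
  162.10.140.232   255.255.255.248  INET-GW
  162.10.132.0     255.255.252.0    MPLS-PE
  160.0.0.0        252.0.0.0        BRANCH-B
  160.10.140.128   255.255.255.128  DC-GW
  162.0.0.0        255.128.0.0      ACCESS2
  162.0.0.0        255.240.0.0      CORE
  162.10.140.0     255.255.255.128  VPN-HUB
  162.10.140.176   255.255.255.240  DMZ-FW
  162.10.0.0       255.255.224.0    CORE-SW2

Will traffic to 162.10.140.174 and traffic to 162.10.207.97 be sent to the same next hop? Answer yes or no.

162.10.140.174: longest match 162.10.128.0/17 -> DIST2
162.10.207.97: longest match 162.10.128.0/17 -> DIST2

yes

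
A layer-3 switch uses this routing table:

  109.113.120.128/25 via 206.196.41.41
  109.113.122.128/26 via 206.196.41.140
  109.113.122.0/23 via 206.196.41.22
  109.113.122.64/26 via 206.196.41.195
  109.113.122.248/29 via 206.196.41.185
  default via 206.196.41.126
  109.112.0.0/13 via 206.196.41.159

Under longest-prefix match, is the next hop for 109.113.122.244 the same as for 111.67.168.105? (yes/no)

109.113.122.244: longest match 109.113.122.0/23 -> 206.196.41.22
111.67.168.105: longest match 0.0.0.0/0 -> 206.196.41.126

no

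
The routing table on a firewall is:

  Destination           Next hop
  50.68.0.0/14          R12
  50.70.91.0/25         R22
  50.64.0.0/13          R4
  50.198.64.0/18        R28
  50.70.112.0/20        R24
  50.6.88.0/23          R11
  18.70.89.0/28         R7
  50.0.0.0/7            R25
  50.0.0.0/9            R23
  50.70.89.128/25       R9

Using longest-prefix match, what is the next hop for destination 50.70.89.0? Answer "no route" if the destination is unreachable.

Routes whose prefix contains 50.70.89.0:
  50.0.0.0/7 (50.0.0.0 - 51.255.255.255) -> R25
  50.0.0.0/9 (50.0.0.0 - 50.127.255.255) -> R23
  50.64.0.0/13 (50.64.0.0 - 50.71.255.255) -> R4
  50.68.0.0/14 (50.68.0.0 - 50.71.255.255) -> R12
More-specific entries that do NOT match:
  18.70.89.0/28 (18.70.89.0 - 18.70.89.15) does not contain 50.70.89.0
  50.70.91.0/25 (50.70.91.0 - 50.70.91.127) does not contain 50.70.89.0
  50.70.89.128/25 (50.70.89.128 - 50.70.89.255) does not contain 50.70.89.0
  50.6.88.0/23 (50.6.88.0 - 50.6.89.255) does not contain 50.70.89.0
  50.70.112.0/20 (50.70.112.0 - 50.70.127.255) does not contain 50.70.89.0
  50.198.64.0/18 (50.198.64.0 - 50.198.127.255) does not contain 50.70.89.0
Longest matching prefix is /14 -> next hop R12.

R12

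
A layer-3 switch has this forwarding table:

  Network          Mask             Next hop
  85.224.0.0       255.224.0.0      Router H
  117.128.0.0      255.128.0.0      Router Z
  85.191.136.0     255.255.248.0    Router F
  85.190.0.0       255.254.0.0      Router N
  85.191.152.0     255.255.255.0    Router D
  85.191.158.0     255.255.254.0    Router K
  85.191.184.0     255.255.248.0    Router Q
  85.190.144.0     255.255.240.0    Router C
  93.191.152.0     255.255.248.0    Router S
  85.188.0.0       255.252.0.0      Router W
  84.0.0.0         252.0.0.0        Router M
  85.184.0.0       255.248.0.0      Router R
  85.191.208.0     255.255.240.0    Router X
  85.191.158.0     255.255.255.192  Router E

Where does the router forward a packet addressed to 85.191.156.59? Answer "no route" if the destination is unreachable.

Routes whose prefix contains 85.191.156.59:
  84.0.0.0/6 (84.0.0.0 - 87.255.255.255) -> Router M
  85.184.0.0/13 (85.184.0.0 - 85.191.255.255) -> Router R
  85.188.0.0/14 (85.188.0.0 - 85.191.255.255) -> Router W
  85.190.0.0/15 (85.190.0.0 - 85.191.255.255) -> Router N
More-specific entries that do NOT match:
  85.191.158.0/26 (85.191.158.0 - 85.191.158.63) does not contain 85.191.156.59
  85.191.152.0/24 (85.191.152.0 - 85.191.152.255) does not contain 85.191.156.59
  85.191.158.0/23 (85.191.158.0 - 85.191.159.255) does not contain 85.191.156.59
  85.191.136.0/21 (85.191.136.0 - 85.191.143.255) does not contain 85.191.156.59
  85.191.184.0/21 (85.191.184.0 - 85.191.191.255) does not contain 85.191.156.59
  93.191.152.0/21 (93.191.152.0 - 93.191.159.255) does not contain 85.191.156.59
  85.190.144.0/20 (85.190.144.0 - 85.190.159.255) does not contain 85.191.156.59
  85.191.208.0/20 (85.191.208.0 - 85.191.223.255) does not contain 85.191.156.59
Longest matching prefix is /15 -> next hop Router N.

Router N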